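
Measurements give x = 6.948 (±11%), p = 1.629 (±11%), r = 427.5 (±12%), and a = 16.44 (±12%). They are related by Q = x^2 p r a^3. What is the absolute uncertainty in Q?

6.76e+07

Each factor contributes (exponent × relative error)² to (δQ/Q)²:
  (2·δx/x)² = (2×0.110)² = 0.0484;  (1·δp/p)² = (1×0.110)² = 0.0121;  (1·δr/r)² = (1×0.120)² = 0.0144;  (3·δa/a)² = (3×0.120)² = 0.130
δQ/Q = √(0.204) = 0.452
Q = 1.494e+08, so δQ = 0.452 × 1.494e+08 = 6.76e+07.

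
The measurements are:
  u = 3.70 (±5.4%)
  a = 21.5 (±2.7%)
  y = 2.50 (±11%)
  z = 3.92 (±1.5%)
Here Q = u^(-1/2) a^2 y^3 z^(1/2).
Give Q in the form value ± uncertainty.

For a monomial Q ∝ u^(-1/2), a^2, y^3, z^(1/2), fractional errors add in quadrature:
  (−½·δu/u)² = (-0.5×0.0540)² = 0.000729;  (2·δa/a)² = (2×0.0270)² = 0.00292;  (3·δy/y)² = (3×0.110)² = 0.109;  (½·δz/z)² = (0.5×0.0150)² = 5.62e-05
δQ/Q = √(0.113) = 0.336
Q = 7430, so δQ = 0.336 × 7430 = 2490.

7430 ± 2490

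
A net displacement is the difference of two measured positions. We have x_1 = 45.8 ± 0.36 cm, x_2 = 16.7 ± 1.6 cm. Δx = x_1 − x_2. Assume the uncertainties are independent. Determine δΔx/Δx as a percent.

Δx is a linear combination, so absolute uncertainties add in quadrature:
  (δx_1)² = 0.130;  (δx_2)² = 2.56
δΔx = √(2.69) = 1.64 cm
Δx = 29.1 cm, so δΔx/Δx = 1.64/29.1 = 0.0564.

5.64%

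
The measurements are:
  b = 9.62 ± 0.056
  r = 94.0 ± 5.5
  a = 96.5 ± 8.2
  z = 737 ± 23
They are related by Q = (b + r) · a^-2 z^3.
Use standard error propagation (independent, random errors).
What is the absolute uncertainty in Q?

Let u = b + r = 104. δu = √(δb² + δr²) = √(0.00314 + 30.2) = 5.50, so δu/u = 0.0531.
Q is then a monomial in u, a, z:
δQ/Q = √((δu/u)² + (-2·δa/a)² + (3·δz/z)²) = √(0.00282 + 0.0289 + 0.00877) = 0.201
Q = 4.45e+06, so δQ = 0.201 × 4.45e+06 = 8.96e+05.

8.96e+05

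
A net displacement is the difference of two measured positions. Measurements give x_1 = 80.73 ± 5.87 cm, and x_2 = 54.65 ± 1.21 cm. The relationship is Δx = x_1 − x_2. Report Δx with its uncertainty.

Δx is a linear combination, so absolute uncertainties add in quadrature:
  (δx_1)² = 34.5;  (δx_2)² = 1.46
δΔx = √(35.9) = 5.99 cm
Δx = 26.08 cm.

26.08 ± 5.99 cm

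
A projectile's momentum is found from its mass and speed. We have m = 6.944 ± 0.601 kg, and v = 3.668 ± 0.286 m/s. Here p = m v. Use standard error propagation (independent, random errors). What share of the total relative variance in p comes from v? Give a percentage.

44.8%

(δp/p)² = (1·δm/m)² + (1·δv/v)²
  m term: (1×0.0865)² = 0.00749
  v term: (1×0.0780)² = 0.00608
Total = 0.0136. Share from v = 0.00608/0.0136 = 0.448.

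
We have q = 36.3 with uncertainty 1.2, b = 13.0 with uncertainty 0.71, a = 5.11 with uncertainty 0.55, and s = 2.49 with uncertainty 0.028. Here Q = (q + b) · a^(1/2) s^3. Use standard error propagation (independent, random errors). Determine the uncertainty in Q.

120

Let u = q + b = 49.3. δu = √(δq² + δb²) = √(1.44 + 0.504) = 1.39, so δu/u = 0.0283.
Q is then a monomial in u, a, s:
δQ/Q = √((δu/u)² + (½·δa/a)² + (3·δs/s)²) = √(0.000800 + 0.00290 + 0.00114) = 0.0695
Q = 1720, so δQ = 0.0695 × 1720 = 120.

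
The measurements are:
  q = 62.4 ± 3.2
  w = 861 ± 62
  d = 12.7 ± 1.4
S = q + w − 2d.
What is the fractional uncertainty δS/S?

Absolute uncertainties add in quadrature for a linear combination:
  (δq)² = 10.2;  (δw)² = 3840;  (2·δd)² = 7.84
δS = √(3860) = 62.1
S = 898, so δS/S = 62.1/898 = 0.0692.

0.0692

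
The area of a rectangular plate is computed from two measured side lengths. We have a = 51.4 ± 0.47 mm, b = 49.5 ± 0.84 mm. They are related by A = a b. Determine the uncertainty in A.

49.0 mm^2

Relative error in a monomial: (δA/A)² = Σ (nᵢ · δxᵢ/xᵢ)².
  (1·δa/a)² = (1×0.00914)² = 8.36e-05;  (1·δb/b)² = (1×0.0170)² = 0.000288
δA/A = √(0.000372) = 0.0193
A = 2540 mm^2, so δA = 0.0193 × 2540 = 49.0 mm^2.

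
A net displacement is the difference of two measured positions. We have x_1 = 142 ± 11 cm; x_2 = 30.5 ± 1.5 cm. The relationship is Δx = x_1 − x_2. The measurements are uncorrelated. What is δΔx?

Δx is a linear combination, so absolute uncertainties add in quadrature:
  (δx_1)² = 121;  (δx_2)² = 2.25
δΔx = √(123) = 11.1 cm

11.1 cm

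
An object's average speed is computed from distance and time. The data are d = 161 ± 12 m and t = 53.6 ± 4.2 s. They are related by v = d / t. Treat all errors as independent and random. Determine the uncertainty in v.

0.325 m/s

Since v is a product/quotient, work with relative uncertainties:
  (1·δd/d)² = (1×0.0745)² = 0.00556;  (-1·δt/t)² = (-1×0.0784)² = 0.00614
δv/v = √(0.0117) = 0.108
v = 3.00 m/s, so δv = 0.108 × 3.00 = 0.325 m/s.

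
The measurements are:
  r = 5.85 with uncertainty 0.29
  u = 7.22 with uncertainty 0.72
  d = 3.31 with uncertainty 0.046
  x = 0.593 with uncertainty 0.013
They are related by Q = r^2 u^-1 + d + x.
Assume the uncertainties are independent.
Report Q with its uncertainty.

Let p = r^2·u^-1 = 4.74. δp/p = √((2·δr/r)² + (-1·δu/u)²) = √(0.00983 + 0.00994) = 0.141, so δp = 0.667.
Q = p + d + x: δQ = √(δp² + δd² + δx²) = √(0.444 + 0.00212 + 0.000169) = 0.668
Q = 8.64.

8.64 ± 0.668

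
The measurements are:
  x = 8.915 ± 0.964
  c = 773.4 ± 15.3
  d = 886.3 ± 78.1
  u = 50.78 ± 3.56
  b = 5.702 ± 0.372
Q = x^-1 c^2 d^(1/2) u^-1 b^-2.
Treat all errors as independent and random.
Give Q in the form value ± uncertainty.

Products/powers → add relative errors in quadrature, weighted by exponent:
  (-1·δx/x)² = (-1×0.108)² = 0.0117;  (2·δc/c)² = (2×0.0198)² = 0.00157;  (½·δd/d)² = (0.5×0.0881)² = 0.00194;  (-1·δu/u)² = (-1×0.0701)² = 0.00491;  (-2·δb/b)² = (-2×0.0652)² = 0.0170
δQ/Q = √(0.0371) = 0.193
Q = 1210, so δQ = 0.193 × 1210 = 233.

1210 ± 233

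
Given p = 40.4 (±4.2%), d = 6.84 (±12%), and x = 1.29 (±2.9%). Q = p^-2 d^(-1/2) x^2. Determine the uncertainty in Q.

For a monomial Q ∝ p^-2, d^(-1/2), x^2, fractional errors add in quadrature:
  (-2·δp/p)² = (-2×0.0420)² = 0.00706;  (−½·δd/d)² = (-0.5×0.120)² = 0.00360;  (2·δx/x)² = (2×0.0290)² = 0.00336
δQ/Q = √(0.0140) = 0.118
Q = 0.000390, so δQ = 0.118 × 0.000390 = 4.62e-05.

4.62e-05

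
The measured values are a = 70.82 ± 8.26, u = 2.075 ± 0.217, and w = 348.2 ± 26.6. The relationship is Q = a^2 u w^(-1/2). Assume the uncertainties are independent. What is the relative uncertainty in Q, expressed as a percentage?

25.8%

Each factor contributes (exponent × relative error)² to (δQ/Q)²:
  (2·δa/a)² = (2×0.117)² = 0.0544;  (1·δu/u)² = (1×0.105)² = 0.0109;  (−½·δw/w)² = (-0.5×0.0764)² = 0.00146
δQ/Q = √(0.0668) = 0.258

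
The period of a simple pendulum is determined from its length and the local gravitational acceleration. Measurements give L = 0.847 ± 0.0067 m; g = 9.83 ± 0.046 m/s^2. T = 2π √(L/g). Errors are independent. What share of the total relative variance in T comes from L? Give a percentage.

(δT/T)² = (½·δL/L)² + (−½·δg/g)²
  L term: (0.5×0.00791)² = 1.56e-05
  g term: (-0.5×0.00468)² = 5.47e-06
Total = 2.11e-05. Share from L = 1.56e-05/2.11e-05 = 0.741.

74.1%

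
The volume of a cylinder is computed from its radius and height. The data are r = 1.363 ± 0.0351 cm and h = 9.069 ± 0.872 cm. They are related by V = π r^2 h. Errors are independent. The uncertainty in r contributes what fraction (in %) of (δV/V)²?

22.3%

(δV/V)² = (2·δr/r)² + (1·δh/h)²
  r term: (2×0.0258)² = 0.00265
  h term: (1×0.0962)² = 0.00925
Total = 0.0119. Share from r = 0.00265/0.0119 = 0.223.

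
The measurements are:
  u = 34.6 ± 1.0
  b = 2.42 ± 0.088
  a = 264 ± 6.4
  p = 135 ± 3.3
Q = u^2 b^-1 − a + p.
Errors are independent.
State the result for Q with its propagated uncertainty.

Let w = u^2·b^-1 = 495. δw/w = √((2·δu/u)² + (-1·δb/b)²) = √(0.00334 + 0.00132) = 0.0683, so δw = 33.8.
Q = w − a + p: δQ = √(δw² + δa² + δp²) = √(1140 + 41.0 + 10.9) = 34.5
Q = 366.

366 ± 34.5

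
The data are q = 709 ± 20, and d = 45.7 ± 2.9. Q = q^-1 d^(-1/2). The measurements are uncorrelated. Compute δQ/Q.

0.0425

Q is a product of powers, so relative uncertainties combine in quadrature:
  (-1·δq/q)² = (-1×0.0282)² = 0.000796;  (−½·δd/d)² = (-0.5×0.0635)² = 0.00101
δQ/Q = √(0.00180) = 0.0425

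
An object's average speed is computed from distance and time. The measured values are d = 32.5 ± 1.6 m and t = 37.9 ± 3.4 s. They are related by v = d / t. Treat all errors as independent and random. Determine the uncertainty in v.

Each factor contributes (exponent × relative error)² to (δv/v)²:
  (1·δd/d)² = (1×0.0492)² = 0.00242;  (-1·δt/t)² = (-1×0.0897)² = 0.00805
δv/v = √(0.0105) = 0.102
v = 0.858 m/s, so δv = 0.102 × 0.858 = 0.0878 m/s.

0.0878 m/s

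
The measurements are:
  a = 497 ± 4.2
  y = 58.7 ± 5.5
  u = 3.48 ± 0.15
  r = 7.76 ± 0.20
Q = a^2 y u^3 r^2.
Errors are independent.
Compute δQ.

Relative error in a monomial: (δQ/Q)² = Σ (nᵢ · δxᵢ/xᵢ)².
  (2·δa/a)² = (2×0.00845)² = 0.000286;  (1·δy/y)² = (1×0.0937)² = 0.00878;  (3·δu/u)² = (3×0.0431)² = 0.0167;  (2·δr/r)² = (2×0.0258)² = 0.00266
δQ/Q = √(0.0284) = 0.169
Q = 3.68e+10, so δQ = 0.169 × 3.68e+10 = 6.21e+09.

6.21e+09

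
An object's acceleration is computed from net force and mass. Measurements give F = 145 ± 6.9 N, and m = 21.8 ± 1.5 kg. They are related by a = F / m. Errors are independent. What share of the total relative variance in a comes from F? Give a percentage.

(δa/a)² = (1·δF/F)² + (-1·δm/m)²
  F term: (1×0.0476)² = 0.00226
  m term: (-1×0.0688)² = 0.00473
Total = 0.00700. Share from F = 0.00226/0.00700 = 0.324.

32.4%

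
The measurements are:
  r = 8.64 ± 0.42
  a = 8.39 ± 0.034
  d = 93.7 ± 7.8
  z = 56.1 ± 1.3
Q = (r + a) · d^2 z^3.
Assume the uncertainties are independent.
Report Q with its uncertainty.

(2.64 ± 0.481) × 10^10

Let u = r + a = 17.0. δu = √(δr² + δa²) = √(0.176 + 0.00116) = 0.421, so δu/u = 0.0247.
Q is then a monomial in u, d, z:
δQ/Q = √((δu/u)² + (2·δd/d)² + (3·δz/z)²) = √(0.000612 + 0.0277 + 0.00483) = 0.182
Q = 2.64e+10, so δQ = 0.182 × 2.64e+10 = 4.81e+09.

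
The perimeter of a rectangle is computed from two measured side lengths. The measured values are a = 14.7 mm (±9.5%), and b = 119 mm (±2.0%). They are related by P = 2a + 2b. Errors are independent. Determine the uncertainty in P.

5.52 mm

Absolute uncertainties add in quadrature for a linear combination:
  (2·δa)² = 7.80;  (2·δb)² = 22.7
δP = √(30.5) = 5.52 mm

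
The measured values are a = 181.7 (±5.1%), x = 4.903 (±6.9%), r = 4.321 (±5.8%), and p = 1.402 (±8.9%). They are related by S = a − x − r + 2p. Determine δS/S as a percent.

Sums and differences: (δS)² = Σ (cᵢ δxᵢ)².
  (δa)² = 85.9;  (δx)² = 0.114;  (δr)² = 0.0628;  (2·δp)² = 0.0623
δS = √(86.1) = 9.28
S = 175.3, so δS/S = 9.28/175.3 = 0.0529.

5.29%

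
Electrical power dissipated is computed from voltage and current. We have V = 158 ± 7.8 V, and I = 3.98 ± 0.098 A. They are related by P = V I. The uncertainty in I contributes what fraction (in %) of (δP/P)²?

19.9%

(δP/P)² = (1·δV/V)² + (1·δI/I)²
  V term: (1×0.0494)² = 0.00244
  I term: (1×0.0246)² = 0.000606
Total = 0.00304. Share from I = 0.000606/0.00304 = 0.199.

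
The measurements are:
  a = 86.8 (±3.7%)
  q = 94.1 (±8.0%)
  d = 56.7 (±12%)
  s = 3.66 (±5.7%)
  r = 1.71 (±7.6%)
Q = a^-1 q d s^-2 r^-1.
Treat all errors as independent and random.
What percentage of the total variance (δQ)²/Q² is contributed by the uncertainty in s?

31.7%

(δQ/Q)² = (-1·δa/a)² + (1·δq/q)² + (1·δd/d)² + (-2·δs/s)² + (-1·δr/r)²
  a term: (-1×0.0370)² = 0.00137
  q term: (1×0.0800)² = 0.00640
  d term: (1×0.120)² = 0.0144
  s term: (-2×0.0570)² = 0.0130
  r term: (-1×0.0760)² = 0.00578
Total = 0.0409. Share from s = 0.0130/0.0409 = 0.317.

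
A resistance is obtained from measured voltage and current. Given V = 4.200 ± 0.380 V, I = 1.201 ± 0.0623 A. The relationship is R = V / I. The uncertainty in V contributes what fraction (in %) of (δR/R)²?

(δR/R)² = (1·δV/V)² + (-1·δI/I)²
  V term: (1×0.0905)² = 0.00819
  I term: (-1×0.0519)² = 0.00269
Total = 0.0109. Share from V = 0.00819/0.0109 = 0.753.

75.3%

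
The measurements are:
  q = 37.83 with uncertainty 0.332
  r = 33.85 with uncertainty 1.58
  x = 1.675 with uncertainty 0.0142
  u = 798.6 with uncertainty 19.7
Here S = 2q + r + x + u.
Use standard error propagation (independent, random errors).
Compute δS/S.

0.0217

Each term contributes (cᵢ δxᵢ)² to (δS)²:
  (2·δq)² = 0.441;  (δr)² = 2.50;  (δx)² = 0.000202;  (δu)² = 388
δS = √(391) = 19.8
S = 909.8, so δS/S = 19.8/909.8 = 0.0217.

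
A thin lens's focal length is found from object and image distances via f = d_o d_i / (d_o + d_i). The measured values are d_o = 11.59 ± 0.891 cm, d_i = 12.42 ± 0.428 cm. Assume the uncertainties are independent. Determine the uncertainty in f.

0.258 cm

∂f/∂d_o = (d_i/(d_o+d_i))² = 0.268;  ∂f/∂d_i = (d_o/(d_o+d_i))² = 0.233
δf = √((∂f/∂d_o · δd_o)² + (∂f/∂d_i · δd_i)²) = √(0.0568 + 0.00995) = 0.258 cm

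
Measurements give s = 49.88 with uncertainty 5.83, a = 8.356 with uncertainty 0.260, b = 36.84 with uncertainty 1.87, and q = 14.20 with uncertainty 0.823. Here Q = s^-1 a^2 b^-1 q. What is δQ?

Since Q is a product/quotient, work with relative uncertainties:
  (-1·δs/s)² = (-1×0.117)² = 0.0137;  (2·δa/a)² = (2×0.0311)² = 0.00387;  (-1·δb/b)² = (-1×0.0508)² = 0.00258;  (1·δq/q)² = (1×0.0580)² = 0.00336
δQ/Q = √(0.0235) = 0.153
Q = 0.5396, so δQ = 0.153 × 0.5396 = 0.0827.

0.0827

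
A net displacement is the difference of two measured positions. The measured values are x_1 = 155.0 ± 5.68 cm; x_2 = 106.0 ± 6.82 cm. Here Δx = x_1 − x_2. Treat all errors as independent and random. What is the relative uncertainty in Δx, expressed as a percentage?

18.1%

Absolute uncertainties add in quadrature for a linear combination:
  (δx_1)² = 32.3;  (δx_2)² = 46.5
δΔx = √(78.8) = 8.88 cm
Δx = 49.00 cm, so δΔx/Δx = 8.88/49.00 = 0.181.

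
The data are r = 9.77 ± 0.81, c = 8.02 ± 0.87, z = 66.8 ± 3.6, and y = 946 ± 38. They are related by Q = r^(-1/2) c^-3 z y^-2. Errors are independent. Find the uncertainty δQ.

Q is a product of powers, so relative uncertainties combine in quadrature:
  (−½·δr/r)² = (-0.5×0.0829)² = 0.00172;  (-3·δc/c)² = (-3×0.108)² = 0.106;  (1·δz/z)² = (1×0.0539)² = 0.00290;  (-2·δy/y)² = (-2×0.0402)² = 0.00645
δQ/Q = √(0.117) = 0.342
Q = 4.63e-08, so δQ = 0.342 × 4.63e-08 = 1.58e-08.

1.58e-08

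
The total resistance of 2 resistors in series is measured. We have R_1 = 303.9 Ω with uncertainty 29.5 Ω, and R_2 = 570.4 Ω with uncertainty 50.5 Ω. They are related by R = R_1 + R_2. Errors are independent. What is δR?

For a sum/difference, combine absolute errors in quadrature:
  (δR_1)² = 870;  (δR_2)² = 2550
δR = √(3420) = 58.5 Ω

58.5 Ω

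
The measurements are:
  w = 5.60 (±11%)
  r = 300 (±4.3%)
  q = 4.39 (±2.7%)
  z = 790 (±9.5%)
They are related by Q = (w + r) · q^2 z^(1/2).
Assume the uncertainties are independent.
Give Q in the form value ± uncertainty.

(1.66 ± 0.138) × 10^5

Let u = w + r = 306. δu = √(δw² + δr²) = √(0.379 + 166) = 12.9, so δu/u = 0.0423.
Q is then a monomial in u, q, z:
δQ/Q = √((δu/u)² + (2·δq/q)² + (½·δz/z)²) = √(0.00179 + 0.00292 + 0.00226) = 0.0834
Q = 1.66e+05, so δQ = 0.0834 × 1.66e+05 = 13800.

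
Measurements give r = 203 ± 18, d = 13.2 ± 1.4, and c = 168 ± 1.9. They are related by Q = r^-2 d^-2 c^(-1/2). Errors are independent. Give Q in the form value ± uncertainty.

(1.07 ± 0.297) × 10^-8

Each factor contributes (exponent × relative error)² to (δQ/Q)²:
  (-2·δr/r)² = (-2×0.0887)² = 0.0314;  (-2·δd/d)² = (-2×0.106)² = 0.0450;  (−½·δc/c)² = (-0.5×0.0113)² = 3.2e-05
δQ/Q = √(0.0765) = 0.277
Q = 1.07e-08, so δQ = 0.277 × 1.07e-08 = 2.97e-09.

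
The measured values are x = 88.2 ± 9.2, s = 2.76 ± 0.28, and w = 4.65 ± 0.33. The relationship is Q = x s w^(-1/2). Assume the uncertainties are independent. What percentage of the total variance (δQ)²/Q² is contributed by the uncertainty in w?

(δQ/Q)² = (1·δx/x)² + (1·δs/s)² + (−½·δw/w)²
  x term: (1×0.104)² = 0.0109
  s term: (1×0.101)² = 0.0103
  w term: (-0.5×0.0710)² = 0.00126
Total = 0.0224. Share from w = 0.00126/0.0224 = 0.0561.

5.61%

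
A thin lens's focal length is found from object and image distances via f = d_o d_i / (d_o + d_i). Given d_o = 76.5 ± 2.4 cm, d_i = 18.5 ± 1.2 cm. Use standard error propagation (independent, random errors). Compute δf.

0.783 cm

∂f/∂d_o = (d_i/(d_o+d_i))² = 0.0379;  ∂f/∂d_i = (d_o/(d_o+d_i))² = 0.648
δf = √((∂f/∂d_o · δd_o)² + (∂f/∂d_i · δd_i)²) = √(0.00828 + 0.605) = 0.783 cm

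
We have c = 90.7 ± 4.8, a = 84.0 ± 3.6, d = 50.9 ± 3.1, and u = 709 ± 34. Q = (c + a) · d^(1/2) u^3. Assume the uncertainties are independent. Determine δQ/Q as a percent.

Let w = c + a = 175. δw = √(δc² + δa²) = √(23.0 + 13.0) = 6.00, so δw/w = 0.0343.
Q is then a monomial in w, d, u:
δQ/Q = √((δw/w)² + (½·δd/d)² + (3·δu/u)²) = √(0.00118 + 0.000927 + 0.0207) = 0.151

15.1%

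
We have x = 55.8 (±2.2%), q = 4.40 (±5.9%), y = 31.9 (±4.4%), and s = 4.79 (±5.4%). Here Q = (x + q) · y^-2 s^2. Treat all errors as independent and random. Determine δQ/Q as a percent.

14.1%

Let u = x + q = 60.2. δu = √(δx² + δq²) = √(1.51 + 0.0674) = 1.25, so δu/u = 0.0208.
Q is then a monomial in u, y, s:
δQ/Q = √((δu/u)² + (-2·δy/y)² + (2·δs/s)²) = √(0.000434 + 0.00774 + 0.0117) = 0.141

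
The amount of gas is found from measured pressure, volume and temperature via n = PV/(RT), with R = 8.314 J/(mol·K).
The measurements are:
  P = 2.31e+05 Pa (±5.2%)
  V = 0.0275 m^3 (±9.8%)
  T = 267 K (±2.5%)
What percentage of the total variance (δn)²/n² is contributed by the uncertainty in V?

(δn/n)² = (1·δP/P)² + (1·δV/V)² + (-1·δT/T)²
  P term: (1×0.0520)² = 0.00270
  V term: (1×0.0980)² = 0.00960
  T term: (-1×0.0250)² = 0.000625
Total = 0.0129. Share from V = 0.00960/0.0129 = 0.743.

74.3%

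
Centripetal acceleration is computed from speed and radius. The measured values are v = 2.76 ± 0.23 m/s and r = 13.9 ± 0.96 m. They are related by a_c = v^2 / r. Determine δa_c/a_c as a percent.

18.0%

Products/powers → add relative errors in quadrature, weighted by exponent:
  (2·δv/v)² = (2×0.0833)² = 0.0278;  (-1·δr/r)² = (-1×0.0691)² = 0.00477
δa_c/a_c = √(0.0325) = 0.180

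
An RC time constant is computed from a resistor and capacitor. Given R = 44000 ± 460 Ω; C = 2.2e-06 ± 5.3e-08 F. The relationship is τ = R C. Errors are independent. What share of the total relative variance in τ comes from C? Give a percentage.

(δτ/τ)² = (1·δR/R)² + (1·δC/C)²
  R term: (1×0.0105)² = 0.000109
  C term: (1×0.0241)² = 0.000580
Total = 0.000690. Share from C = 0.000580/0.000690 = 0.842.

84.2%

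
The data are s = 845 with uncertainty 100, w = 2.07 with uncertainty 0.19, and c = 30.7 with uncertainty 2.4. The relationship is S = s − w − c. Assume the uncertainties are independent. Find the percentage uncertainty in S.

Sums and differences: (δS)² = Σ (cᵢ δxᵢ)².
  (δs)² = 10000;  (δw)² = 0.0361;  (δc)² = 5.76
δS = √(10000) = 100
S = 812, so δS/S = 100/812 = 0.123.

12.3%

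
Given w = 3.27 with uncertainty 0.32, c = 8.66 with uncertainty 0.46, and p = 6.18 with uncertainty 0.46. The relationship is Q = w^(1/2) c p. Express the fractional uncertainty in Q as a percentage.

10.4%

Since Q is a product/quotient, work with relative uncertainties:
  (½·δw/w)² = (0.5×0.0979)² = 0.00239;  (1·δc/c)² = (1×0.0531)² = 0.00282;  (1·δp/p)² = (1×0.0744)² = 0.00554
δQ/Q = √(0.0108) = 0.104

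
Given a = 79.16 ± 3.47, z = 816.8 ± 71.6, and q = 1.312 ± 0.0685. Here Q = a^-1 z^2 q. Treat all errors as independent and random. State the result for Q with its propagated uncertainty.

Each factor contributes (exponent × relative error)² to (δQ/Q)²:
  (-1·δa/a)² = (-1×0.0438)² = 0.00192;  (2·δz/z)² = (2×0.0877)² = 0.0307;  (1·δq/q)² = (1×0.0522)² = 0.00273
δQ/Q = √(0.0354) = 0.188
Q = 11060, so δQ = 0.188 × 11060 = 2080.

11060 ± 2080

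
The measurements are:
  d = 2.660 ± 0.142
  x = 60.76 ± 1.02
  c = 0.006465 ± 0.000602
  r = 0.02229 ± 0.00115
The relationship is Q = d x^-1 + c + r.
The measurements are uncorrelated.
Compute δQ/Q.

Let p = d·x^-1 = 0.04378. δp/p = √((1·δd/d)² + (-1·δx/x)²) = √(0.00285 + 0.000282) = 0.0560, so δp = 0.00245.
Q = p + c + r: δQ = √(δp² + δc² + δr²) = √(6e-06 + 3.62e-07 + 1.32e-06) = 0.00277
Q = 0.07253, so δQ/Q = 0.00277/0.07253 = 0.0382.

0.0382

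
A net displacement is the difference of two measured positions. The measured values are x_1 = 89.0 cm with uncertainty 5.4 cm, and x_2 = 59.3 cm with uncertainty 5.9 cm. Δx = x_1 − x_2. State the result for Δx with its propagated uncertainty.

29.7 ± 8.00 cm

Each term contributes (cᵢ δxᵢ)² to (δΔx)²:
  (δx_1)² = 29.2;  (δx_2)² = 34.8
δΔx = √(64.0) = 8.00 cm
Δx = 29.7 cm.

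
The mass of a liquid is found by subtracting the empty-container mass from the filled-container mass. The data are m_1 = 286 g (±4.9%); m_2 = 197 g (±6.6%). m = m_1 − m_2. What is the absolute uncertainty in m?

For a sum/difference, combine absolute errors in quadrature:
  (δm_1)² = 196;  (δm_2)² = 169
δm = √(365) = 19.1 g

19.1 g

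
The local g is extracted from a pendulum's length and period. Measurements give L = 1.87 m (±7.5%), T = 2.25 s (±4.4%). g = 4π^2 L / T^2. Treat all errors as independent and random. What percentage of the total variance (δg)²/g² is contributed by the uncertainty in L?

42.1%

(δg/g)² = (1·δL/L)² + (-2·δT/T)²
  L term: (1×0.0750)² = 0.00562
  T term: (-2×0.0440)² = 0.00774
Total = 0.0134. Share from L = 0.00562/0.0134 = 0.421.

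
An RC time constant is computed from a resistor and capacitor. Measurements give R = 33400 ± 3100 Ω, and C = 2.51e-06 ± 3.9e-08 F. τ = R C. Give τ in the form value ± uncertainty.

0.0838 ± 0.00789 s

For a monomial τ ∝ R, C, fractional errors add in quadrature:
  (1·δR/R)² = (1×0.0928)² = 0.00861;  (1·δC/C)² = (1×0.0155)² = 0.000241
δτ/τ = √(0.00886) = 0.0941
τ = 0.0838 s, so δτ = 0.0941 × 0.0838 = 0.00789 s.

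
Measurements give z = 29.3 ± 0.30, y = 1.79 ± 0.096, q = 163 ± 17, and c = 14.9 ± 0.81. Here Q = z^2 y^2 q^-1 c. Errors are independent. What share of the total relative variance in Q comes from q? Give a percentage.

42.2%

(δQ/Q)² = (2·δz/z)² + (2·δy/y)² + (-1·δq/q)² + (1·δc/c)²
  z term: (2×0.0102)² = 0.000419
  y term: (2×0.0536)² = 0.0115
  q term: (-1×0.104)² = 0.0109
  c term: (1×0.0544)² = 0.00296
Total = 0.0258. Share from q = 0.0109/0.0258 = 0.422.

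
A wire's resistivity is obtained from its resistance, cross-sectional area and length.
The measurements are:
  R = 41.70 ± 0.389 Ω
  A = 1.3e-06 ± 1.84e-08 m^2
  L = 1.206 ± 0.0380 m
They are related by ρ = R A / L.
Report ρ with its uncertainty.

Since ρ is a product/quotient, work with relative uncertainties:
  (1·δR/R)² = (1×0.00933)² = 8.7e-05;  (1·δA/A)² = (1×0.0142)² = 0.000200;  (-1·δL/L)² = (-1×0.0315)² = 0.000993
δρ/ρ = √(0.00128) = 0.0358
ρ = 4.495e-05 Ω·m, so δρ = 0.0358 × 4.495e-05 = 1.61e-06 Ω·m.

(4.495 ± 0.161) × 10^-5 Ω·m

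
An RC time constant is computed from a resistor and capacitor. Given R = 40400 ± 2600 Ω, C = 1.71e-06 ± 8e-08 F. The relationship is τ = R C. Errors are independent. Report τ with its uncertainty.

0.0691 ± 0.00550 s

Relative error in a monomial: (δτ/τ)² = Σ (nᵢ · δxᵢ/xᵢ)².
  (1·δR/R)² = (1×0.0644)² = 0.00414;  (1·δC/C)² = (1×0.0468)² = 0.00219
δτ/τ = √(0.00633) = 0.0796
τ = 0.0691 s, so δτ = 0.0796 × 0.0691 = 0.00550 s.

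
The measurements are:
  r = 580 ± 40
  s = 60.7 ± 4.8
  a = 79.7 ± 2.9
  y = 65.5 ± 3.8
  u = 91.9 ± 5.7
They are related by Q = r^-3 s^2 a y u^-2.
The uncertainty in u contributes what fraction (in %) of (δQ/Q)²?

(δQ/Q)² = (-3·δr/r)² + (2·δs/s)² + (1·δa/a)² + (1·δy/y)² + (-2·δu/u)²
  r term: (-3×0.0690)² = 0.0428
  s term: (2×0.0791)² = 0.0250
  a term: (1×0.0364)² = 0.00132
  y term: (1×0.0580)² = 0.00337
  u term: (-2×0.0620)² = 0.0154
Total = 0.0879. Share from u = 0.0154/0.0879 = 0.175.

17.5%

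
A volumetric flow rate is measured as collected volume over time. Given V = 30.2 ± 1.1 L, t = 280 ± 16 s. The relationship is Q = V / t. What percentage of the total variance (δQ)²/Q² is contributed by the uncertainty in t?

71.1%

(δQ/Q)² = (1·δV/V)² + (-1·δt/t)²
  V term: (1×0.0364)² = 0.00133
  t term: (-1×0.0571)² = 0.00327
Total = 0.00459. Share from t = 0.00327/0.00459 = 0.711.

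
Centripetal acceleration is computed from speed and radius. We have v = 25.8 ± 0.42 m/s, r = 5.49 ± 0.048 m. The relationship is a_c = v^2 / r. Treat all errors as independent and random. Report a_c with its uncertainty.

For a monomial a_c ∝ v^2, r^-1, fractional errors add in quadrature:
  (2·δv/v)² = (2×0.0163)² = 0.00106;  (-1·δr/r)² = (-1×0.00874)² = 7.64e-05
δa_c/a_c = √(0.00114) = 0.0337
a_c = 121 m/s^2, so δa_c = 0.0337 × 121 = 4.09 m/s^2.

121 ± 4.09 m/s^2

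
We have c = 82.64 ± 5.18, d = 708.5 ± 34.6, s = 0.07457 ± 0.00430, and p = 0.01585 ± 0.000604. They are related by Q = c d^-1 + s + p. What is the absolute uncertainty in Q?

0.0102

Let w = c·d^-1 = 0.1166. δw/w = √((1·δc/c)² + (-1·δd/d)²) = √(0.00393 + 0.00238) = 0.0795, so δw = 0.00927.
Q = w + s + p: δQ = √(δw² + δs² + δp²) = √(8.59e-05 + 1.85e-05 + 3.65e-07) = 0.0102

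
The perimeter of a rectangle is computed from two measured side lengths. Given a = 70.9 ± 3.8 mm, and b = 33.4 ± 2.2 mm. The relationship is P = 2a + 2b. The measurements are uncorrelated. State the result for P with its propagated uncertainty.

209 ± 8.78 mm

Absolute uncertainties add in quadrature for a linear combination:
  (2·δa)² = 57.8;  (2·δb)² = 19.4
δP = √(77.1) = 8.78 mm
P = 209 mm.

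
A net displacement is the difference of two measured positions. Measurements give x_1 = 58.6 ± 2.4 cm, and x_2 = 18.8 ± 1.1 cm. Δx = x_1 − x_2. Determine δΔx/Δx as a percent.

6.63%

Each term contributes (cᵢ δxᵢ)² to (δΔx)²:
  (δx_1)² = 5.76;  (δx_2)² = 1.21
δΔx = √(6.97) = 2.64 cm
Δx = 39.8 cm, so δΔx/Δx = 2.64/39.8 = 0.0663.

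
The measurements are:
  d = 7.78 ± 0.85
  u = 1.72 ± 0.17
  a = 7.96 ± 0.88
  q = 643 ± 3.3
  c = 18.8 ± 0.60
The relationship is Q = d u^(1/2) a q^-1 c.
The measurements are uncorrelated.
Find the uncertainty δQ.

Products/powers → add relative errors in quadrature, weighted by exponent:
  (1·δd/d)² = (1×0.109)² = 0.0119;  (½·δu/u)² = (0.5×0.0988)² = 0.00244;  (1·δa/a)² = (1×0.111)² = 0.0122;  (-1·δq/q)² = (-1×0.00513)² = 2.63e-05;  (1·δc/c)² = (1×0.0319)² = 0.00102
δQ/Q = √(0.0276) = 0.166
Q = 2.37, so δQ = 0.166 × 2.37 = 0.395.

0.395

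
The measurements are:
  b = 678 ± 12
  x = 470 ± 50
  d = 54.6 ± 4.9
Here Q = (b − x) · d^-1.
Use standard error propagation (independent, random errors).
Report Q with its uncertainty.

3.81 ± 1.00

Let u = b − x = 208. δu = √(δb² + δx²) = √(144 + 2500) = 51.4, so δu/u = 0.247.
Q is then a monomial in u, d:
δQ/Q = √((δu/u)² + (-1·δd/d)²) = √(0.0611 + 0.00805) = 0.263
Q = 3.81, so δQ = 0.263 × 3.81 = 1.00.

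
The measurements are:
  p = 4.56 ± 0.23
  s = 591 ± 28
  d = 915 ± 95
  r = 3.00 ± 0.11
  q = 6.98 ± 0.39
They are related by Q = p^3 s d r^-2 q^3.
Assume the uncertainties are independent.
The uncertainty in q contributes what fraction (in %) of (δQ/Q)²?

40.5%

(δQ/Q)² = (3·δp/p)² + (1·δs/s)² + (1·δd/d)² + (-2·δr/r)² + (3·δq/q)²
  p term: (3×0.0504)² = 0.0229
  s term: (1×0.0474)² = 0.00224
  d term: (1×0.104)² = 0.0108
  r term: (-2×0.0367)² = 0.00538
  q term: (3×0.0559)² = 0.0281
Total = 0.0694. Share from q = 0.0281/0.0694 = 0.405.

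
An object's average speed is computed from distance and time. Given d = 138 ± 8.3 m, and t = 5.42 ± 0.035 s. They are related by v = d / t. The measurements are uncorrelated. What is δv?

1.54 m/s

Relative error in a monomial: (δv/v)² = Σ (nᵢ · δxᵢ/xᵢ)².
  (1·δd/d)² = (1×0.0601)² = 0.00362;  (-1·δt/t)² = (-1×0.00646)² = 4.17e-05
δv/v = √(0.00366) = 0.0605
v = 25.5 m/s, so δv = 0.0605 × 25.5 = 1.54 m/s.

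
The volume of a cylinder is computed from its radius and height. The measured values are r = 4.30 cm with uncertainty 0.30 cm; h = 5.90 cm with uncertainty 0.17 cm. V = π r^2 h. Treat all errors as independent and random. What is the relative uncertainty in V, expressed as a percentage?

14.2%

For a monomial V ∝ r^2, h, fractional errors add in quadrature:
  (2·δr/r)² = (2×0.0698)² = 0.0195;  (1·δh/h)² = (1×0.0288)² = 0.000830
δV/V = √(0.0203) = 0.142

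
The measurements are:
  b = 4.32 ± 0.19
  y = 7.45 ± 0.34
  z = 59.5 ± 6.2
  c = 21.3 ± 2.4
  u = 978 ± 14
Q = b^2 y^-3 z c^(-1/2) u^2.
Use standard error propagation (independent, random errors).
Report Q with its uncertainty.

(5.57 ± 1.13) × 10^5

Products/powers → add relative errors in quadrature, weighted by exponent:
  (2·δb/b)² = (2×0.0440)² = 0.00774;  (-3·δy/y)² = (-3×0.0456)² = 0.0187;  (1·δz/z)² = (1×0.104)² = 0.0109;  (−½·δc/c)² = (-0.5×0.113)² = 0.00317;  (2·δu/u)² = (2×0.0143)² = 0.000820
δQ/Q = √(0.0413) = 0.203
Q = 5.57e+05, so δQ = 0.203 × 5.57e+05 = 1.13e+05.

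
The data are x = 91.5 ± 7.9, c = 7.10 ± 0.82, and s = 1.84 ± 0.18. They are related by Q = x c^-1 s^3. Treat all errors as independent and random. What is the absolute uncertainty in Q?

Since Q is a product/quotient, work with relative uncertainties:
  (1·δx/x)² = (1×0.0863)² = 0.00745;  (-1·δc/c)² = (-1×0.115)² = 0.0133;  (3·δs/s)² = (3×0.0978)² = 0.0861
δQ/Q = √(0.107) = 0.327
Q = 80.3, so δQ = 0.327 × 80.3 = 26.3.

26.3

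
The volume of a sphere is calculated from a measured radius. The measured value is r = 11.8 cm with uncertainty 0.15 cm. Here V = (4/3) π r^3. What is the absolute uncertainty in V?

For a monomial V ∝ r^3, fractional errors add in quadrature:
  (3·δr/r)² = (3×0.0127)² = 0.00145
δV/V = √(0.00145) = 0.0381
V = 6880 cm^3, so δV = 0.0381 × 6880 = 262 cm^3.

262 cm^3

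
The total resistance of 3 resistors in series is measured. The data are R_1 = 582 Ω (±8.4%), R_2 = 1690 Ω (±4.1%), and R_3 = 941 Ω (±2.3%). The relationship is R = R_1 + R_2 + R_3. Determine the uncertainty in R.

87.5 Ω

For a sum/difference, combine absolute errors in quadrature:
  (δR_1)² = 2390;  (δR_2)² = 4800;  (δR_3)² = 468
δR = √(7660) = 87.5 Ω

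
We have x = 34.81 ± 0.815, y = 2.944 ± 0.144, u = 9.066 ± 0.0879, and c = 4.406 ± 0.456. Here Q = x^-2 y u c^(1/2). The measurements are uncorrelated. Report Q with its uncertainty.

0.04623 ± 0.00397

Q is a product of powers, so relative uncertainties combine in quadrature:
  (-2·δx/x)² = (-2×0.0234)² = 0.00219;  (1·δy/y)² = (1×0.0489)² = 0.00239;  (1·δu/u)² = (1×0.00970)² = 9.4e-05;  (½·δc/c)² = (0.5×0.103)² = 0.00268
δQ/Q = √(0.00736) = 0.0858
Q = 0.04623, so δQ = 0.0858 × 0.04623 = 0.00397.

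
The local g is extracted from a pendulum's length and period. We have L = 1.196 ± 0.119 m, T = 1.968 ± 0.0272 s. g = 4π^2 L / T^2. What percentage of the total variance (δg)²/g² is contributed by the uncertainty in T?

(δg/g)² = (1·δL/L)² + (-2·δT/T)²
  L term: (1×0.0995)² = 0.00990
  T term: (-2×0.0138)² = 0.000764
Total = 0.0107. Share from T = 0.000764/0.0107 = 0.0717.

7.17%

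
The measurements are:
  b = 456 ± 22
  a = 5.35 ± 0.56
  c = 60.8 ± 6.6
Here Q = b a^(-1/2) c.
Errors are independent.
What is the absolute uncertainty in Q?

Relative error in a monomial: (δQ/Q)² = Σ (nᵢ · δxᵢ/xᵢ)².
  (1·δb/b)² = (1×0.0482)² = 0.00233;  (−½·δa/a)² = (-0.5×0.105)² = 0.00274;  (1·δc/c)² = (1×0.109)² = 0.0118
δQ/Q = √(0.0169) = 0.130
Q = 12000, so δQ = 0.130 × 12000 = 1560.

1560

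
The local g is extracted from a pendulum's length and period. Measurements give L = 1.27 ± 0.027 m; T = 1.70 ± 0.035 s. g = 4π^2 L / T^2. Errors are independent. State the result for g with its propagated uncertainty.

17.3 ± 0.804 m/s^2

Relative error in a monomial: (δg/g)² = Σ (nᵢ · δxᵢ/xᵢ)².
  (1·δL/L)² = (1×0.0213)² = 0.000452;  (-2·δT/T)² = (-2×0.0206)² = 0.00170
δg/g = √(0.00215) = 0.0463
g = 17.3 m/s^2, so δg = 0.0463 × 17.3 = 0.804 m/s^2.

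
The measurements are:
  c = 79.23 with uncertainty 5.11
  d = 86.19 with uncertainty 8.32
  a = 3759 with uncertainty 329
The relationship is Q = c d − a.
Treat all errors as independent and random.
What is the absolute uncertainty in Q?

Let p = c·d = 6829. δp/p = √((1·δc/c)² + (1·δd/d)²) = √(0.00416 + 0.00932) = 0.116, so δp = 793.
Q = p − a: δQ = √(δp² + δa²) = √(6.29e+05 + 1.08e+05) = 858

858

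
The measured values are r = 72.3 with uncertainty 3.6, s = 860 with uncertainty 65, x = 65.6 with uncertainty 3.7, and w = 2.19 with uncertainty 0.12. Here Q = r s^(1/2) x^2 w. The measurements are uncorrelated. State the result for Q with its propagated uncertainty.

(2.00 ± 0.280) × 10^7

Since Q is a product/quotient, work with relative uncertainties:
  (1·δr/r)² = (1×0.0498)² = 0.00248;  (½·δs/s)² = (0.5×0.0756)² = 0.00143;  (2·δx/x)² = (2×0.0564)² = 0.0127;  (1·δw/w)² = (1×0.0548)² = 0.00300
δQ/Q = √(0.0196) = 0.140
Q = 2e+07, so δQ = 0.140 × 2e+07 = 2.8e+06.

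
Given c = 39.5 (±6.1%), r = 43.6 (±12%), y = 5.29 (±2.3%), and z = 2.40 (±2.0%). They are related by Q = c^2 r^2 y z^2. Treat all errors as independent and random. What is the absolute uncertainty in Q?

2.47e+07

Since Q is a product/quotient, work with relative uncertainties:
  (2·δc/c)² = (2×0.0610)² = 0.0149;  (2·δr/r)² = (2×0.120)² = 0.0576;  (1·δy/y)² = (1×0.0230)² = 0.000529;  (2·δz/z)² = (2×0.0200)² = 0.00160
δQ/Q = √(0.0746) = 0.273
Q = 9.04e+07, so δQ = 0.273 × 9.04e+07 = 2.47e+07.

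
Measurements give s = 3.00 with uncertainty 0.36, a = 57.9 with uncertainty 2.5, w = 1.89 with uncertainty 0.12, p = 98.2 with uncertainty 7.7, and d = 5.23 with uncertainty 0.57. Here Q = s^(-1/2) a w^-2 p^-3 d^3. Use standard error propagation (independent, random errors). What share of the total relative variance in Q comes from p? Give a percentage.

30.1%

(δQ/Q)² = (−½·δs/s)² + (1·δa/a)² + (-2·δw/w)² + (-3·δp/p)² + (3·δd/d)²
  s term: (-0.5×0.120)² = 0.00360
  a term: (1×0.0432)² = 0.00186
  w term: (-2×0.0635)² = 0.0161
  p term: (-3×0.0784)² = 0.0553
  d term: (3×0.109)² = 0.107
Total = 0.184. Share from p = 0.0553/0.184 = 0.301.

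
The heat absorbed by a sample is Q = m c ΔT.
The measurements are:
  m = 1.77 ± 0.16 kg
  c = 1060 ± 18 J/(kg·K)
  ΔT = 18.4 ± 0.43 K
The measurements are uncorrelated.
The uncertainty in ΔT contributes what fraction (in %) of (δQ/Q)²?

(δQ/Q)² = (1·δm/m)² + (1·δc/c)² + (1·δΔT/ΔT)²
  m term: (1×0.0904)² = 0.00817
  c term: (1×0.0170)² = 0.000288
  ΔT term: (1×0.0234)² = 0.000546
Total = 0.00901. Share from ΔT = 0.000546/0.00901 = 0.0606.

6.06%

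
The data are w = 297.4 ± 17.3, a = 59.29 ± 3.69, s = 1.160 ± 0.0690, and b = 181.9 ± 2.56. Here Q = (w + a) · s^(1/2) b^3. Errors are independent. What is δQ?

1.66e+08

Let u = w + a = 356.7. δu = √(δw² + δa²) = √(299 + 13.6) = 17.7, so δu/u = 0.0496.
Q is then a monomial in u, s, b:
δQ/Q = √((δu/u)² + (½·δs/s)² + (3·δb/b)²) = √(0.00246 + 0.000885 + 0.00178) = 0.0716
Q = 2.312e+09, so δQ = 0.0716 × 2.312e+09 = 1.66e+08.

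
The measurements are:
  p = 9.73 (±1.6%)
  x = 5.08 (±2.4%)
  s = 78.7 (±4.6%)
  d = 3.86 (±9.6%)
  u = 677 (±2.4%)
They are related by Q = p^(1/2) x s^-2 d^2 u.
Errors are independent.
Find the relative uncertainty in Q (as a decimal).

0.216

For a monomial Q ∝ p^(1/2), x, s^-2, d^2, u, fractional errors add in quadrature:
  (½·δp/p)² = (0.5×0.0160)² = 6.4e-05;  (1·δx/x)² = (1×0.0240)² = 0.000576;  (-2·δs/s)² = (-2×0.0460)² = 0.00846;  (2·δd/d)² = (2×0.0960)² = 0.0369;  (1·δu/u)² = (1×0.0240)² = 0.000576
δQ/Q = √(0.0465) = 0.216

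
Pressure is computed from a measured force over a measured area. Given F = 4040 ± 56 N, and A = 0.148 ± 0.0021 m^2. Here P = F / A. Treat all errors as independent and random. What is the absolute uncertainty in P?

541 Pa

Products/powers → add relative errors in quadrature, weighted by exponent:
  (1·δF/F)² = (1×0.0139)² = 0.000192;  (-1·δA/A)² = (-1×0.0142)² = 0.000201
δP/P = √(0.000393) = 0.0198
P = 27300 Pa, so δP = 0.0198 × 27300 = 541 Pa.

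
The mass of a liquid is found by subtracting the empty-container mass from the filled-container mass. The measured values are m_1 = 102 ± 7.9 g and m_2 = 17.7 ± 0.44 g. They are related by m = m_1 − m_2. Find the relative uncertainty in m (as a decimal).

0.0939

Each term contributes (cᵢ δxᵢ)² to (δm)²:
  (δm_1)² = 62.4;  (δm_2)² = 0.194
δm = √(62.6) = 7.91 g
m = 84.3 g, so δm/m = 7.91/84.3 = 0.0939.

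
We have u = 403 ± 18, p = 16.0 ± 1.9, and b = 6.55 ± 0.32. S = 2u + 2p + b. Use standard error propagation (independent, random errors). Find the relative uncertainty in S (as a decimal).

0.0429

S is a linear combination, so absolute uncertainties add in quadrature:
  (2·δu)² = 1300;  (2·δp)² = 14.4;  (δb)² = 0.102
δS = √(1310) = 36.2
S = 845, so δS/S = 36.2/845 = 0.0429.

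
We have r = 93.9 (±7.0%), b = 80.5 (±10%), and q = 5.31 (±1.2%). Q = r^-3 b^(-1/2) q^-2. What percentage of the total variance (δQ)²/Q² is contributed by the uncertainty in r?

93.5%

(δQ/Q)² = (-3·δr/r)² + (−½·δb/b)² + (-2·δq/q)²
  r term: (-3×0.0700)² = 0.0441
  b term: (-0.5×0.100)² = 0.00250
  q term: (-2×0.0120)² = 0.000576
Total = 0.0472. Share from r = 0.0441/0.0472 = 0.935.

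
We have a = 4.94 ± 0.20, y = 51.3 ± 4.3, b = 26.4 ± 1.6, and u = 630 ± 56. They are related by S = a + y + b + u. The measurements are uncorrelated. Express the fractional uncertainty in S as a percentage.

S is a linear combination, so absolute uncertainties add in quadrature:
  (δa)² = 0.0400;  (δy)² = 18.5;  (δb)² = 2.56;  (δu)² = 3140
δS = √(3160) = 56.2
S = 713, so δS/S = 56.2/713 = 0.0788.

7.88%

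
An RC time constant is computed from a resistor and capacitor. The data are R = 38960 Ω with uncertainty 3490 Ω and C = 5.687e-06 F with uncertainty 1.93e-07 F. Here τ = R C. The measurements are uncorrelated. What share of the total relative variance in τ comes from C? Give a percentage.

(δτ/τ)² = (1·δR/R)² + (1·δC/C)²
  R term: (1×0.0896)² = 0.00802
  C term: (1×0.0339)² = 0.00115
Total = 0.00918. Share from C = 0.00115/0.00918 = 0.126.

12.6%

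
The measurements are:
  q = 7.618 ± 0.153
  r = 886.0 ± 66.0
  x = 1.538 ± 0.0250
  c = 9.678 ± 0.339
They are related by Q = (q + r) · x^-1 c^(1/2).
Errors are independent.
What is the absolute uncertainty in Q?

140

Let u = q + r = 893.6. δu = √(δq² + δr²) = √(0.0234 + 4360) = 66.0, so δu/u = 0.0739.
Q is then a monomial in u, x, c:
δQ/Q = √((δu/u)² + (-1·δx/x)² + (½·δc/c)²) = √(0.00545 + 0.000264 + 0.000307) = 0.0776
Q = 1808, so δQ = 0.0776 × 1808 = 140.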